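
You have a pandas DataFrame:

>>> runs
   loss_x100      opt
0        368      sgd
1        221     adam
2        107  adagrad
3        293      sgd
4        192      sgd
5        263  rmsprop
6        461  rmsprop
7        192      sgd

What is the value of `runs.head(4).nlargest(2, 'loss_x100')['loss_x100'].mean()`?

take first 4 rows:
   loss_x100      opt
0        368      sgd
1        221     adam
2        107  adagrad
3        293      sgd
take 2 rows with largest loss_x100:
   loss_x100  opt
0        368  sgd
3        293  sgd

330.5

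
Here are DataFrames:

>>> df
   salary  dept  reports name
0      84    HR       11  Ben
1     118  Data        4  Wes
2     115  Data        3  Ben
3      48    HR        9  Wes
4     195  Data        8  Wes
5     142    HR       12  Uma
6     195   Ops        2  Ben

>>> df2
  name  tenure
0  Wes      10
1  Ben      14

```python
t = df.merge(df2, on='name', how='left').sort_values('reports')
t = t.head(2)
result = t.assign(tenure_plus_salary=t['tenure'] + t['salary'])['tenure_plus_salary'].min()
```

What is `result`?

merge on 'name' (how='left') → 7 rows:
   salary  dept  reports name  tenure
0      84    HR       11  Ben    14.0
1     118  Data        4  Wes    10.0
2     115  Data        3  Ben    14.0
3      48    HR        9  Wes    10.0
4     195  Data        8  Wes    10.0
5     142    HR       12  Uma     NaN
6     195   Ops        2  Ben    14.0
sort by reports:
   salary  dept  reports name  tenure
6     195   Ops        2  Ben    14.0
2     115  Data        3  Ben    14.0
1     118  Data        4  Wes    10.0
4     195  Data        8  Wes    10.0
3      48    HR        9  Wes    10.0
0      84    HR       11  Ben    14.0
5     142    HR       12  Uma     NaN
take first 2 rows:
   salary  dept  reports name  tenure
6     195   Ops        2  Ben    14.0
2     115  Data        3  Ben    14.0
add column tenure_plus_salary = t['tenure'] + t['salary']:
   salary  dept  reports name  tenure  tenure_plus_salary
6     195   Ops        2  Ben    14.0               209.0
2     115  Data        3  Ben    14.0               129.0
Reading off the min of column 'tenure_plus_salary', we get 129.0.

129.0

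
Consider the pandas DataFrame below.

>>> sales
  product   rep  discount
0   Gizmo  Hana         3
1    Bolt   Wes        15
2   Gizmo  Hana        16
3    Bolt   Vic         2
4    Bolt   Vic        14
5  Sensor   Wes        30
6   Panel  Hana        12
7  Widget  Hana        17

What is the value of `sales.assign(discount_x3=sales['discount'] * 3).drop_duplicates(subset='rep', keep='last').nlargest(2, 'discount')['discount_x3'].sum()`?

add column discount_x3 = sales['discount'] * 3:
  product   rep  discount  discount_x3
0   Gizmo  Hana         3            9
1    Bolt   Wes        15           45
2   Gizmo  Hana        16           48
3    Bolt   Vic         2            6
4    Bolt   Vic        14           42
5  Sensor   Wes        30           90
6   Panel  Hana        12           36
7  Widget  Hana        17           51
drop duplicate rep (keep=last):
  product   rep  discount  discount_x3
4    Bolt   Vic        14           42
5  Sensor   Wes        30           90
7  Widget  Hana        17           51
take 2 rows with largest discount:
  product   rep  discount  discount_x3
5  Sensor   Wes        30           90
7  Widget  Hana        17           51
The sum of column 'discount_x3' is 141.

141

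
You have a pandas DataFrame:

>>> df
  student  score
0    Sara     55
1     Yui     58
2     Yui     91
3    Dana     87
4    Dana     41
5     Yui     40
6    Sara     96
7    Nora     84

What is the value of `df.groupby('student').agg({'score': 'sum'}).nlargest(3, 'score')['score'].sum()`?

468

group by student, sum of score:
         score
student       
Dana       128
Nora        84
Sara       151
Yui        189
take 3 rows with largest score:
         score
student       
Yui        189
Sara       151
Dana       128
Then the sum of column 'score': 468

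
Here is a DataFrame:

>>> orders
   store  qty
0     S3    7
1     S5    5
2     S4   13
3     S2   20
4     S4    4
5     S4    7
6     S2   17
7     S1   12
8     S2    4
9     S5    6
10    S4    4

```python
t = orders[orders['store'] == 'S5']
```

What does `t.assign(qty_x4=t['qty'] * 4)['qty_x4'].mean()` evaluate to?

22.0

filter rows where store == 'S5':
  store  qty
1    S5    5
9    S5    6
add column qty_x4 = t['qty'] * 4:
  store  qty  qty_x4
1    S5    5      20
9    S5    6      24
mean of column 'qty_x4' → 22.0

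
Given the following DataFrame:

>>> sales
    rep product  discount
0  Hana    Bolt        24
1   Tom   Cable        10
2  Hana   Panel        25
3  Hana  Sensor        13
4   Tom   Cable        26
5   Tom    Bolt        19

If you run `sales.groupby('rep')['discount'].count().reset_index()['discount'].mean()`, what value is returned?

3.0

group by rep, count of discount:
rep
Hana    3
Tom     3
Name: discount, dtype: int64
reset_index():
    rep  discount
0  Hana         3
1   Tom         3
Then the mean of column 'discount': 3.0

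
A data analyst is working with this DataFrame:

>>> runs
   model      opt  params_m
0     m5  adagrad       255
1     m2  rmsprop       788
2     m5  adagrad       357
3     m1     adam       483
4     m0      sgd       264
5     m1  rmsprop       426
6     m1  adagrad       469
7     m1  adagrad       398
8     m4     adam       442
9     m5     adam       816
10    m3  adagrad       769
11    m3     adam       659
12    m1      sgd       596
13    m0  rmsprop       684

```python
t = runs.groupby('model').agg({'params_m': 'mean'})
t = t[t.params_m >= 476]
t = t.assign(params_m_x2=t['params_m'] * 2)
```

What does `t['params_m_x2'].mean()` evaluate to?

group by model, mean of params_m:
       params_m
model          
m0        474.0
m1        474.4
m2        788.0
m3        714.0
m4        442.0
m5        476.0
filter rows where params_m >= 476:
       params_m
model          
m2        788.0
m3        714.0
m5        476.0
add column params_m_x2 = t['params_m'] * 2:
       params_m  params_m_x2
model                       
m2        788.0       1576.0
m3        714.0       1428.0
m5        476.0        952.0
Finally, mean of column 'params_m_x2' = 1318.66666667.

1318.66666667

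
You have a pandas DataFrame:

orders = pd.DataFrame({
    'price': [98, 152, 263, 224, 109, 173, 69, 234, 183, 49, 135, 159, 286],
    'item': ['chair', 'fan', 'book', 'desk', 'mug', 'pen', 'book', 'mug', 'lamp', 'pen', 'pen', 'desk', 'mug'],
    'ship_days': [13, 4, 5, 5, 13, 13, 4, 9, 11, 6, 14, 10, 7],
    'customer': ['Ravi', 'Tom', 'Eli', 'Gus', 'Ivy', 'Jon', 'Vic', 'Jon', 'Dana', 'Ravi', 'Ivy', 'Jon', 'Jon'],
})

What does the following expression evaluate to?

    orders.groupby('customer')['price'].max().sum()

group by customer, max of price:
customer
Dana    183
Eli     263
Gus     224
Ivy     135
Jon     286
Ravi     98
Tom     152
Vic      69
Name: price, dtype: int64

1410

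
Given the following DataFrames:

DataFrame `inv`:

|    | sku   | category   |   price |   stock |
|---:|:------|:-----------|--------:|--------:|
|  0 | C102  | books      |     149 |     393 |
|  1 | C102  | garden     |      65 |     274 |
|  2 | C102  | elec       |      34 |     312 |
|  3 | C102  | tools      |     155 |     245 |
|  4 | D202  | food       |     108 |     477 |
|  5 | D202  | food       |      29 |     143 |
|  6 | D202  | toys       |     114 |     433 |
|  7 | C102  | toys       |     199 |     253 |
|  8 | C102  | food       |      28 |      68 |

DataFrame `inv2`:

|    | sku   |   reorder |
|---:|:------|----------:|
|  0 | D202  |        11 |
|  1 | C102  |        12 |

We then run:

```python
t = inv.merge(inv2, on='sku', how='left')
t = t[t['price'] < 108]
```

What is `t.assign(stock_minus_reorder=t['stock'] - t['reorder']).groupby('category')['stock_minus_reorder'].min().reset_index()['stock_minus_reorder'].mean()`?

206.0

merge on 'sku' (how='left') → 9 rows:
    sku category  price  stock  reorder
0  C102    books    149    393       12
1  C102   garden     65    274       12
2  C102     elec     34    312       12
3  C102    tools    155    245       12
4  D202     food    108    477       11
5  D202     food     29    143       11
6  D202     toys    114    433       11
7  C102     toys    199    253       12
8  C102     food     28     68       12
filter rows where price < 108:
    sku category  price  stock  reorder
1  C102   garden     65    274       12
2  C102     elec     34    312       12
5  D202     food     29    143       11
8  C102     food     28     68       12
add column stock_minus_reorder = t['stock'] - t['reorder']:
    sku category  price  stock  reorder  stock_minus_reorder
1  C102   garden     65    274       12                  262
2  C102     elec     34    312       12                  300
5  D202     food     29    143       11                  132
8  C102     food     28     68       12                   56
group by category, min of stock_minus_reorder:
category
elec      300
food       56
garden    262
Name: stock_minus_reorder, dtype: int64
reset_index():
  category  stock_minus_reorder
0     elec                  300
1     food                   56
2   garden                  262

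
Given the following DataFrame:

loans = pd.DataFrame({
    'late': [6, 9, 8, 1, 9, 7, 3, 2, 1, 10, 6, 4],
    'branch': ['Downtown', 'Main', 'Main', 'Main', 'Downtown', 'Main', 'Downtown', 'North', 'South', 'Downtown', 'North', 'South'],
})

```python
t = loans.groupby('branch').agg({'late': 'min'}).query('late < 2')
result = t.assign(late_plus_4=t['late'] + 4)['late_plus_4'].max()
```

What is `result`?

5

group by branch, min of late:
          late
branch        
Downtown     3
Main         1
North        2
South        1
filter rows where late < 2:
        late
branch      
Main       1
South      1
add column late_plus_4 = t['late'] + 4:
        late  late_plus_4
branch                   
Main       1            5
South      1            5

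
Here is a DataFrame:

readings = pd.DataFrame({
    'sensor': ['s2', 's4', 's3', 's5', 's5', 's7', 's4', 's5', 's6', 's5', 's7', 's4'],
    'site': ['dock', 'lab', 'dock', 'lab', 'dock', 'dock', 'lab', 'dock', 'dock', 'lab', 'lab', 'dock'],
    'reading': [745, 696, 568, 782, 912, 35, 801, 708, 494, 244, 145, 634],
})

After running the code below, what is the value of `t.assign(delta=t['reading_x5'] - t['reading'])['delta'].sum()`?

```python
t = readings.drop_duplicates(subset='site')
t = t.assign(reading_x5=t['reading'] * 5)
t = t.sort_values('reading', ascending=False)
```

5764

drop duplicate site (keep=first):
  sensor  site  reading
0     s2  dock      745
1     s4   lab      696
add column reading_x5 = t['reading'] * 5:
  sensor  site  reading  reading_x5
0     s2  dock      745        3725
1     s4   lab      696        3480
sort by reading descending:
  sensor  site  reading  reading_x5
0     s2  dock      745        3725
1     s4   lab      696        3480
add column delta = t['reading_x5'] - t['reading']:
  sensor  site  reading  reading_x5  delta
0     s2  dock      745        3725   2980
1     s4   lab      696        3480   2784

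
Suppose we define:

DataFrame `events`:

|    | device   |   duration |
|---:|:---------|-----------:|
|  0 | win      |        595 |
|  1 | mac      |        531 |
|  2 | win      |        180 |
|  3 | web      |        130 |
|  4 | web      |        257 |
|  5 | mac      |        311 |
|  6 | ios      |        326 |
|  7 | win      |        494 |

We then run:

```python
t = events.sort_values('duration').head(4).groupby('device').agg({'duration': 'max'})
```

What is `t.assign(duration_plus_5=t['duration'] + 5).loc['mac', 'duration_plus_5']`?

316

sort by duration:
  device  duration
3    web       130
2    win       180
4    web       257
5    mac       311
6    ios       326
7    win       494
1    mac       531
0    win       595
take first 4 rows:
  device  duration
3    web       130
2    win       180
4    web       257
5    mac       311
group by device, max of duration:
        duration
device          
mac          311
web          257
win          180
add column duration_plus_5 = t['duration'] + 5:
        duration  duration_plus_5
device                           
mac          311              316
web          257              262
win          180              185
value at row 'mac', column 'duration_plus_5' → 316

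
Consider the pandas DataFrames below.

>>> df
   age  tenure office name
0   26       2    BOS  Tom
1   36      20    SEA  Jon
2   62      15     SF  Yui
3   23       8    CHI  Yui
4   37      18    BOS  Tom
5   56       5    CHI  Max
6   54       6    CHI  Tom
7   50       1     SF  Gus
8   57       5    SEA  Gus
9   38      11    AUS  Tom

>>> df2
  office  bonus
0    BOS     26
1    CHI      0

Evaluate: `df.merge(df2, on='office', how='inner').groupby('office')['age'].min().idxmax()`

merge on 'office' (how='inner') → 5 rows:
   age  tenure office name  bonus
0   26       2    BOS  Tom     26
1   23       8    CHI  Yui      0
2   37      18    BOS  Tom     26
3   56       5    CHI  Max      0
4   54       6    CHI  Tom      0
group by office, min of age:
office
BOS    26
CHI    23
Name: age, dtype: int64
Finally, label with the largest value = BOS.

BOS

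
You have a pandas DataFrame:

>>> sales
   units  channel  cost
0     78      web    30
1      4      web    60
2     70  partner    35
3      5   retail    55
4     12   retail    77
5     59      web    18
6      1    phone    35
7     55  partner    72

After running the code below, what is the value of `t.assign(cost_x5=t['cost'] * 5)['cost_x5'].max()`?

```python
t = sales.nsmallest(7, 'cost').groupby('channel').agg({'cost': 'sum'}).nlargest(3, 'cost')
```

540

take 7 rows with smallest cost:
   units  channel  cost
5     59      web    18
0     78      web    30
2     70  partner    35
6      1    phone    35
3      5   retail    55
1      4      web    60
7     55  partner    72
group by channel, sum of cost:
         cost
channel      
partner   107
phone      35
retail     55
web       108
take 3 rows with largest cost:
         cost
channel      
web       108
partner   107
retail     55
add column cost_x5 = t['cost'] * 5:
         cost  cost_x5
channel               
web       108      540
partner   107      535
retail     55      275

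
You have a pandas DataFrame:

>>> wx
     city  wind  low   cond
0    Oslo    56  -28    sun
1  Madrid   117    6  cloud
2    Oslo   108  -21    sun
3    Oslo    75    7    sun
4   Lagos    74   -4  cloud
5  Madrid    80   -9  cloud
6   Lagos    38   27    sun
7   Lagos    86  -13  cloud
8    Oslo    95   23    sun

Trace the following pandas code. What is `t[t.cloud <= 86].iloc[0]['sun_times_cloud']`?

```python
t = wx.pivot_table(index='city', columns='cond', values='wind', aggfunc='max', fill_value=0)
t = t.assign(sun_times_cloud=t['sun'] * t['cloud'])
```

3268

pivot: rows=city, cols=cond, max(wind):
cond    cloud  sun
city              
Lagos      86   38
Madrid    117    0
Oslo        0  108
add column sun_times_cloud = t['sun'] * t['cloud']:
cond    cloud  sun  sun_times_cloud
city                               
Lagos      86   38             3268
Madrid    117    0                0
Oslo        0  108                0
filter rows where cloud <= 86:
cond   cloud  sun  sun_times_cloud
city                              
Lagos     86   38             3268
Oslo       0  108                0
The value at position 0, column 'sun_times_cloud' is 3268.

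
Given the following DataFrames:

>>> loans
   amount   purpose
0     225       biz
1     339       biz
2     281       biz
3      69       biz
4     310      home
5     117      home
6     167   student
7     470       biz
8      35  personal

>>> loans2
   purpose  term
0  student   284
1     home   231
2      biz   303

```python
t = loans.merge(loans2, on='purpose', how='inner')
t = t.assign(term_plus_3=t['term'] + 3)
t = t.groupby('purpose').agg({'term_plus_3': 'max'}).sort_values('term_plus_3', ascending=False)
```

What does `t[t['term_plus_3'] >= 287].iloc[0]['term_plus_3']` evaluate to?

merge on 'purpose' (how='inner') → 8 rows:
   amount  purpose  term
0     225      biz   303
1     339      biz   303
2     281      biz   303
3      69      biz   303
4     310     home   231
5     117     home   231
6     167  student   284
7     470      biz   303
add column term_plus_3 = t['term'] + 3:
   amount  purpose  term  term_plus_3
0     225      biz   303          306
1     339      biz   303          306
2     281      biz   303          306
3      69      biz   303          306
4     310     home   231          234
5     117     home   231          234
6     167  student   284          287
7     470      biz   303          306
group by purpose, max of term_plus_3:
         term_plus_3
purpose             
biz              306
home             234
student          287
sort by term_plus_3 descending:
         term_plus_3
purpose             
biz              306
student          287
home             234
filter rows where term_plus_3 >= 287:
         term_plus_3
purpose             
biz              306
student          287
Taking the value at position 0, column 'term_plus_3' gives 306.

306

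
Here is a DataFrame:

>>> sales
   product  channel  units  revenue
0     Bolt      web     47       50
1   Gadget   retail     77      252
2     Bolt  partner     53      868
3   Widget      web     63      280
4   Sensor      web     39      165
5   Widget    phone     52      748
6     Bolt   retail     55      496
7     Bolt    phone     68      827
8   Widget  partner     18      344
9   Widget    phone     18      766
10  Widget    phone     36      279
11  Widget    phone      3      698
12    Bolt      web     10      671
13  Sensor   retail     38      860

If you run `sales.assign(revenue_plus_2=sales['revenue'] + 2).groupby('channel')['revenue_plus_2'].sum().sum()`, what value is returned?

7332

add column revenue_plus_2 = sales['revenue'] + 2:
   product  channel  units  revenue  revenue_plus_2
0     Bolt      web     47       50              52
1   Gadget   retail     77      252             254
2     Bolt  partner     53      868             870
3   Widget      web     63      280             282
4   Sensor      web     39      165             167
5   Widget    phone     52      748             750
6     Bolt   retail     55      496             498
7     Bolt    phone     68      827             829
8   Widget  partner     18      344             346
9   Widget    phone     18      766             768
10  Widget    phone     36      279             281
11  Widget    phone      3      698             700
12    Bolt      web     10      671             673
13  Sensor   retail     38      860             862
group by channel, sum of revenue_plus_2:
channel
partner    1216
phone      3328
retail     1614
web        1174
Name: revenue_plus_2, dtype: int64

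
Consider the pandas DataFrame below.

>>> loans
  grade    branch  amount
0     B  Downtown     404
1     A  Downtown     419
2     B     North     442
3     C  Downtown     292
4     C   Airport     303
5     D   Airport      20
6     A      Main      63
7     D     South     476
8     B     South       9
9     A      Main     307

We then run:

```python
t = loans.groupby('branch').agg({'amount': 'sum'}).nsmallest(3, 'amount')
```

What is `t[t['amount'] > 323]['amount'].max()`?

group by branch, sum of amount:
          amount
branch          
Airport      323
Downtown    1115
Main         370
North        442
South        485
take 3 rows with smallest amount:
         amount
branch         
Airport     323
Main        370
North       442
filter rows where amount > 323:
        amount
branch        
Main       370
North      442
So max() = 442.

442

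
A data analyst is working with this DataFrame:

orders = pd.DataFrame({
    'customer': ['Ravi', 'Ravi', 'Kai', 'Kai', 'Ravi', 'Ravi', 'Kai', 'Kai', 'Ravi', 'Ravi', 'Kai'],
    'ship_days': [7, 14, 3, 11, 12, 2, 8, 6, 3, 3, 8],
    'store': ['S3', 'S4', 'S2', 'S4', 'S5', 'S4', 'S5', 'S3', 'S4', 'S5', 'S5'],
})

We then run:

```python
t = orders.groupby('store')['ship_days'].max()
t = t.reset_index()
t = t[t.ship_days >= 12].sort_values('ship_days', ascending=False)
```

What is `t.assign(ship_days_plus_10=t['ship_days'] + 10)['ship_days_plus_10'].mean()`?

group by store, max of ship_days:
store
S2     3
S3     7
S4    14
S5    12
Name: ship_days, dtype: int64
reset_index():
  store  ship_days
0    S2          3
1    S3          7
2    S4         14
3    S5         12
filter rows where ship_days >= 12:
  store  ship_days
2    S4         14
3    S5         12
sort by ship_days descending:
  store  ship_days
2    S4         14
3    S5         12
add column ship_days_plus_10 = t['ship_days'] + 10:
  store  ship_days  ship_days_plus_10
2    S4         14                 24
3    S5         12                 22
Hence 23.0.

23.0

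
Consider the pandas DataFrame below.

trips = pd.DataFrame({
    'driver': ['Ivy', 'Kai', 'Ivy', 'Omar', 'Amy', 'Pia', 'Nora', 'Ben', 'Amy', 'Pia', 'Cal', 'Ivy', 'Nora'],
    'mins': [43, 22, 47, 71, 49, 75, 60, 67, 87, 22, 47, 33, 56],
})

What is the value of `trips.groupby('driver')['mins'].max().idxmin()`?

Kai

group by driver, max of mins:
driver
Amy     87
Ben     67
Cal     47
Ivy     47
Kai     22
Nora    60
Omar    71
Pia     75
Name: mins, dtype: int64
Hence Kai.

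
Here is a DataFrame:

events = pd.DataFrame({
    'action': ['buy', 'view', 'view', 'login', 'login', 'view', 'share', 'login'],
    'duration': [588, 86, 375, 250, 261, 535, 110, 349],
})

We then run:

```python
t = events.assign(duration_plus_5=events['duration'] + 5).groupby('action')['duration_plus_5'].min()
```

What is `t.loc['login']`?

255

add column duration_plus_5 = events['duration'] + 5:
  action  duration  duration_plus_5
0    buy       588              593
1   view        86               91
2   view       375              380
3  login       250              255
4  login       261              266
5   view       535              540
6  share       110              115
7  login       349              354
group by action, min of duration_plus_5:
action
buy      593
login    255
share    115
view      91
Name: duration_plus_5, dtype: int64
So loc['login'] = 255.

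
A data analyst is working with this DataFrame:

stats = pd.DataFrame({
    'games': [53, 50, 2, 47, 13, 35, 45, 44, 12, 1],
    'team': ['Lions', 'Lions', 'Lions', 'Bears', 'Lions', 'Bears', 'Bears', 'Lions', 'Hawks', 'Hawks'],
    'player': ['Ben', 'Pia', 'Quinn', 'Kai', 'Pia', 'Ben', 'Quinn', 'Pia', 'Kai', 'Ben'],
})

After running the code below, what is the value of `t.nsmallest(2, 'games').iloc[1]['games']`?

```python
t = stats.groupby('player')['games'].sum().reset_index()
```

group by player, sum of games:
player
Ben       89
Kai       59
Pia      107
Quinn     47
Name: games, dtype: int64
reset_index():
  player  games
0    Ben     89
1    Kai     59
2    Pia    107
3  Quinn     47
take 2 rows with smallest games:
  player  games
3  Quinn     47
1    Kai     59
Then the value at position 1, column 'games': 59

59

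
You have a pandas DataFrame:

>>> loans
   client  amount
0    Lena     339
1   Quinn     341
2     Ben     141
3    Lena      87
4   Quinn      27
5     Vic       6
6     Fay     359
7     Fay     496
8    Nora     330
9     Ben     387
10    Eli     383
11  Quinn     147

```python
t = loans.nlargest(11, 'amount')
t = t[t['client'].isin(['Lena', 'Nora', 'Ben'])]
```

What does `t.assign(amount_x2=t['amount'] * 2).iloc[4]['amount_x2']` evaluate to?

take 11 rows with largest amount:
   client  amount
7     Fay     496
9     Ben     387
10    Eli     383
6     Fay     359
1   Quinn     341
0    Lena     339
8    Nora     330
11  Quinn     147
2     Ben     141
3    Lena      87
4   Quinn      27
filter rows where client in ['Lena', 'Nora', 'Ben']:
  client  amount
9    Ben     387
0   Lena     339
8   Nora     330
2    Ben     141
3   Lena      87
add column amount_x2 = t['amount'] * 2:
  client  amount  amount_x2
9    Ben     387        774
0   Lena     339        678
8   Nora     330        660
2    Ben     141        282
3   Lena      87        174
Taking the value at position 4, column 'amount_x2' gives 174.

174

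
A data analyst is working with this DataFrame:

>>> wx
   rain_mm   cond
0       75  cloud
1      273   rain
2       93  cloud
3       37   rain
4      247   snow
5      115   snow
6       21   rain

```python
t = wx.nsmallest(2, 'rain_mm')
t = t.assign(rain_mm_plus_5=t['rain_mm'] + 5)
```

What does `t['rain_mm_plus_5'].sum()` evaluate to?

take 2 rows with smallest rain_mm:
   rain_mm  cond
6       21  rain
3       37  rain
add column rain_mm_plus_5 = t['rain_mm'] + 5:
   rain_mm  cond  rain_mm_plus_5
6       21  rain              26
3       37  rain              42
So sum() = 68.

68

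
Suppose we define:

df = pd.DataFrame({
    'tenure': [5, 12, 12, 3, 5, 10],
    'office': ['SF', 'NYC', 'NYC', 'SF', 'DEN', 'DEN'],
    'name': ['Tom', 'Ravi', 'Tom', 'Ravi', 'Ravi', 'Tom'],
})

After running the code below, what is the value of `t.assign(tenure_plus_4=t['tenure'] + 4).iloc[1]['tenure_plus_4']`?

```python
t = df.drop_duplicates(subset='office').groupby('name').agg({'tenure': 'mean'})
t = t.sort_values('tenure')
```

drop duplicate office (keep=first):
   tenure office  name
0       5     SF   Tom
1      12    NYC  Ravi
4       5    DEN  Ravi
group by name, mean of tenure:
      tenure
name        
Ravi     8.5
Tom      5.0
sort by tenure:
      tenure
name        
Tom      5.0
Ravi     8.5
add column tenure_plus_4 = t['tenure'] + 4:
      tenure  tenure_plus_4
name                       
Tom      5.0            9.0
Ravi     8.5           12.5
So iloc[1]['tenure_plus_4'] = 12.5.

12.5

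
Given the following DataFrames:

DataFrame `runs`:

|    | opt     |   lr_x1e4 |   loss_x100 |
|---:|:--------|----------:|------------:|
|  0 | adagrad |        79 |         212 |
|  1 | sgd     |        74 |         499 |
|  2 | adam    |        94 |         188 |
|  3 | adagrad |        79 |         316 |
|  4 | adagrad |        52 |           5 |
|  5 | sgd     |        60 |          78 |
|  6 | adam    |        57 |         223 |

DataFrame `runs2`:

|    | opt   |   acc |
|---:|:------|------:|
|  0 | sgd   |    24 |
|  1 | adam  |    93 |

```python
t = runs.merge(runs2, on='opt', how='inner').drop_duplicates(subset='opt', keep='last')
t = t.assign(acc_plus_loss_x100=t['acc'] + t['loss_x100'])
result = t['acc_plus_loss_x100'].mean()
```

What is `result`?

209.0

merge on 'opt' (how='inner') → 4 rows:
    opt  lr_x1e4  loss_x100  acc
0   sgd       74        499   24
1  adam       94        188   93
2   sgd       60         78   24
3  adam       57        223   93
drop duplicate opt (keep=last):
    opt  lr_x1e4  loss_x100  acc
2   sgd       60         78   24
3  adam       57        223   93
add column acc_plus_loss_x100 = t['acc'] + t['loss_x100']:
    opt  lr_x1e4  loss_x100  acc  acc_plus_loss_x100
2   sgd       60         78   24                 102
3  adam       57        223   93                 316
The mean of column 'acc_plus_loss_x100' is 209.0.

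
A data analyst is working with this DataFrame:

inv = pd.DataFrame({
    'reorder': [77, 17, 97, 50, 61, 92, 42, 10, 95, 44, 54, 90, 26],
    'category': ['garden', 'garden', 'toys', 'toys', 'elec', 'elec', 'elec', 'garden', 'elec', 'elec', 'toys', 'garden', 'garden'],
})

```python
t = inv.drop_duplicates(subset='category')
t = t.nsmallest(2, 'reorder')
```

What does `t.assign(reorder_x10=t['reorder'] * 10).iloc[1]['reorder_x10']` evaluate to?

770

drop duplicate category (keep=first):
   reorder category
0       77   garden
2       97     toys
4       61     elec
take 2 rows with smallest reorder:
   reorder category
4       61     elec
0       77   garden
add column reorder_x10 = t['reorder'] * 10:
   reorder category  reorder_x10
4       61     elec          610
0       77   garden          770
Finally, value at position 1, column 'reorder_x10' = 770.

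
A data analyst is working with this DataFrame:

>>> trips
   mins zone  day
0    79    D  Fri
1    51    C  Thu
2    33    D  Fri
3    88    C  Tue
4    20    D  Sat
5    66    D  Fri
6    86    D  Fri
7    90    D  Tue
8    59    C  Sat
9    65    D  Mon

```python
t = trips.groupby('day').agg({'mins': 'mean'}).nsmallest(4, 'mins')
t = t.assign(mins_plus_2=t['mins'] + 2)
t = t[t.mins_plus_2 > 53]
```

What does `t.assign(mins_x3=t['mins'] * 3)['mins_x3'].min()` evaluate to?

195.0

group by day, mean of mins:
     mins
day      
Fri  66.0
Mon  65.0
Sat  39.5
Thu  51.0
Tue  89.0
take 4 rows with smallest mins:
     mins
day      
Sat  39.5
Thu  51.0
Mon  65.0
Fri  66.0
add column mins_plus_2 = t['mins'] + 2:
     mins  mins_plus_2
day                   
Sat  39.5         41.5
Thu  51.0         53.0
Mon  65.0         67.0
Fri  66.0         68.0
filter rows where mins_plus_2 > 53:
     mins  mins_plus_2
day                   
Mon  65.0         67.0
Fri  66.0         68.0
add column mins_x3 = t['mins'] * 3:
     mins  mins_plus_2  mins_x3
day                            
Mon  65.0         67.0    195.0
Fri  66.0         68.0    198.0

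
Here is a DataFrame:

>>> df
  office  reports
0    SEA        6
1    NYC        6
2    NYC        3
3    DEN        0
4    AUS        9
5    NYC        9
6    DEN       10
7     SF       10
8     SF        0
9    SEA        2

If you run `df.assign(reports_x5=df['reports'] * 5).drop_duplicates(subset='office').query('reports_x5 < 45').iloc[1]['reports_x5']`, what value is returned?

add column reports_x5 = df['reports'] * 5:
  office  reports  reports_x5
0    SEA        6          30
1    NYC        6          30
2    NYC        3          15
3    DEN        0           0
4    AUS        9          45
5    NYC        9          45
6    DEN       10          50
7     SF       10          50
8     SF        0           0
9    SEA        2          10
drop duplicate office (keep=first):
  office  reports  reports_x5
0    SEA        6          30
1    NYC        6          30
3    DEN        0           0
4    AUS        9          45
7     SF       10          50
filter rows where reports_x5 < 45:
  office  reports  reports_x5
0    SEA        6          30
1    NYC        6          30
3    DEN        0           0
Then the value at position 1, column 'reports_x5': 30

30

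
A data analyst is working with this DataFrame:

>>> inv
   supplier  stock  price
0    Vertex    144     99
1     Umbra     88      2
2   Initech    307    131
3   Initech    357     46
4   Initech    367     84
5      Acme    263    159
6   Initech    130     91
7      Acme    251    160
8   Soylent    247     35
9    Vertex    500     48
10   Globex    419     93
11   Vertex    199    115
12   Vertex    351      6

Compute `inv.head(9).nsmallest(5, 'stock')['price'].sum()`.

take first 9 rows:
  supplier  stock  price
0   Vertex    144     99
1    Umbra     88      2
2  Initech    307    131
3  Initech    357     46
4  Initech    367     84
5     Acme    263    159
6  Initech    130     91
7     Acme    251    160
8  Soylent    247     35
take 5 rows with smallest stock:
  supplier  stock  price
1    Umbra     88      2
6  Initech    130     91
0   Vertex    144     99
8  Soylent    247     35
7     Acme    251    160

387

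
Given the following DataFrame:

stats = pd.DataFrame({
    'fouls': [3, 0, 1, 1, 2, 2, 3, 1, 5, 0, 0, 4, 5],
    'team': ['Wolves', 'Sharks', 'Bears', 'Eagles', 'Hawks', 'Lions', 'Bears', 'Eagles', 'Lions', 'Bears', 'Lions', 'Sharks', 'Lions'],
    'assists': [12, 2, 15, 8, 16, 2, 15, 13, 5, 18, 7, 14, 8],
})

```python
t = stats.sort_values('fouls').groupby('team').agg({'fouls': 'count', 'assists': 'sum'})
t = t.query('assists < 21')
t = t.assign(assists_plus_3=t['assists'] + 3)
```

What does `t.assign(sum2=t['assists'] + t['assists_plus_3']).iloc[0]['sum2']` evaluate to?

sort by fouls:
    fouls    team  assists
1       0  Sharks        2
9       0   Bears       18
10      0   Lions        7
2       1   Bears       15
3       1  Eagles        8
7       1  Eagles       13
4       2   Hawks       16
5       2   Lions        2
0       3  Wolves       12
6       3   Bears       15
11      4  Sharks       14
8       5   Lions        5
12      5   Lions        8
group by team: count(fouls), sum(assists):
        fouls  assists
team                  
Bears       3       48
Eagles      2       21
Hawks       1       16
Lions       4       22
Sharks      2       16
Wolves      1       12
filter rows where assists < 21:
        fouls  assists
team                  
Hawks       1       16
Sharks      2       16
Wolves      1       12
add column assists_plus_3 = t['assists'] + 3:
        fouls  assists  assists_plus_3
team                                  
Hawks       1       16              19
Sharks      2       16              19
Wolves      1       12              15
add column sum2 = t['assists'] + t['assists_plus_3']:
        fouls  assists  assists_plus_3  sum2
team                                        
Hawks       1       16              19    35
Sharks      2       16              19    35
Wolves      1       12              15    27

35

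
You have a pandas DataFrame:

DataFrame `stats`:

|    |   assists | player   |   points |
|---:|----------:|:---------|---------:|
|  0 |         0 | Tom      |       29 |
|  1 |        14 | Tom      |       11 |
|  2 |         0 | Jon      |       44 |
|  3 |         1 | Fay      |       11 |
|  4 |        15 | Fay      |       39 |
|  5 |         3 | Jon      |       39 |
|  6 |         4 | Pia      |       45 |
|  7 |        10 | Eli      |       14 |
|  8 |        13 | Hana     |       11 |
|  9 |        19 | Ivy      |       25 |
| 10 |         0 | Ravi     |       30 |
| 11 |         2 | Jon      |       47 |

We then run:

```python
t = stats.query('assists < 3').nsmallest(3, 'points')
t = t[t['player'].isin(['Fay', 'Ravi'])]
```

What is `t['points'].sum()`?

filter rows where assists < 3:
    assists player  points
0         0    Tom      29
2         0    Jon      44
3         1    Fay      11
10        0   Ravi      30
11        2    Jon      47
take 3 rows with smallest points:
    assists player  points
3         1    Fay      11
0         0    Tom      29
10        0   Ravi      30
filter rows where player in ['Fay', 'Ravi']:
    assists player  points
3         1    Fay      11
10        0   Ravi      30
Hence 41.

41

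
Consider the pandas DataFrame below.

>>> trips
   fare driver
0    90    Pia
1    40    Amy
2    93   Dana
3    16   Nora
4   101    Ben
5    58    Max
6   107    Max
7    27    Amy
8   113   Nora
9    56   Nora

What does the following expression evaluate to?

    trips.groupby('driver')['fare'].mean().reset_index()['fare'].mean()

group by driver, mean of fare:
driver
Amy      33.500000
Ben     101.000000
Dana     93.000000
Max      82.500000
Nora     61.666667
Pia      90.000000
Name: fare, dtype: float64
reset_index():
  driver        fare
0    Amy   33.500000
1    Ben  101.000000
2   Dana   93.000000
3    Max   82.500000
4   Nora   61.666667
5    Pia   90.000000
So mean() = 76.9444444444.

76.9444444444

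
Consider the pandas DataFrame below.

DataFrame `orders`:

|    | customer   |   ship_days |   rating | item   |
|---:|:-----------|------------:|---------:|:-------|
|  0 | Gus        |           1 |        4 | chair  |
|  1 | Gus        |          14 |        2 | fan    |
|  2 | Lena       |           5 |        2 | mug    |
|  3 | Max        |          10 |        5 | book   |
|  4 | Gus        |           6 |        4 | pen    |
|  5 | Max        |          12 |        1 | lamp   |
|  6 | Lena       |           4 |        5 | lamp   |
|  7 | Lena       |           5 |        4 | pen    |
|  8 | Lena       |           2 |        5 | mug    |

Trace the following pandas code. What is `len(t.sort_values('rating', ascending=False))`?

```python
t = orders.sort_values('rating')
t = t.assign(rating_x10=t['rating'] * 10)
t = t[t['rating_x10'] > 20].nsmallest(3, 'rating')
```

3

sort by rating:
  customer  ship_days  rating   item
5      Max         12       1   lamp
1      Gus         14       2    fan
2     Lena          5       2    mug
0      Gus          1       4  chair
4      Gus          6       4    pen
7     Lena          5       4    pen
3      Max         10       5   book
6     Lena          4       5   lamp
8     Lena          2       5    mug
add column rating_x10 = t['rating'] * 10:
  customer  ship_days  rating   item  rating_x10
5      Max         12       1   lamp          10
1      Gus         14       2    fan          20
2     Lena          5       2    mug          20
0      Gus          1       4  chair          40
4      Gus          6       4    pen          40
7     Lena          5       4    pen          40
3      Max         10       5   book          50
6     Lena          4       5   lamp          50
8     Lena          2       5    mug          50
filter rows where rating_x10 > 20:
  customer  ship_days  rating   item  rating_x10
0      Gus          1       4  chair          40
4      Gus          6       4    pen          40
7     Lena          5       4    pen          40
3      Max         10       5   book          50
6     Lena          4       5   lamp          50
8     Lena          2       5    mug          50
take 3 rows with smallest rating:
  customer  ship_days  rating   item  rating_x10
0      Gus          1       4  chair          40
4      Gus          6       4    pen          40
7     Lena          5       4    pen          40
sort by rating descending:
  customer  ship_days  rating   item  rating_x10
0      Gus          1       4  chair          40
4      Gus          6       4    pen          40
7     Lena          5       4    pen          40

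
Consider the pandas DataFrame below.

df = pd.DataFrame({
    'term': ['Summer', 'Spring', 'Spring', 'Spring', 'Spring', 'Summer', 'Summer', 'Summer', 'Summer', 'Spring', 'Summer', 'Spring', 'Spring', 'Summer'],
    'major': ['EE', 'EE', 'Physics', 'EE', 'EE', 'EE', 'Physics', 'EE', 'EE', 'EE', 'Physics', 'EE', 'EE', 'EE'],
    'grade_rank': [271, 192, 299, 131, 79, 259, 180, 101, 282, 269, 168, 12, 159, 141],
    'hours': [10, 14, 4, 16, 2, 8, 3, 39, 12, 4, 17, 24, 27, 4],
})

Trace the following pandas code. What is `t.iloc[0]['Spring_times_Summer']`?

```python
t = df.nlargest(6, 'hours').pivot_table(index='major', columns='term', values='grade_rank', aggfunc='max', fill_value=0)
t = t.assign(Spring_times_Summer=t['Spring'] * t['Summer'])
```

19392

take 6 rows with largest hours:
      term    major  grade_rank  hours
7   Summer       EE         101     39
12  Spring       EE         159     27
11  Spring       EE          12     24
10  Summer  Physics         168     17
3   Spring       EE         131     16
1   Spring       EE         192     14
pivot: rows=major, cols=term, max(grade_rank):
term     Spring  Summer
major                  
EE          192     101
Physics       0     168
add column Spring_times_Summer = t['Spring'] * t['Summer']:
term     Spring  Summer  Spring_times_Summer
major                                       
EE          192     101                19392
Physics       0     168                    0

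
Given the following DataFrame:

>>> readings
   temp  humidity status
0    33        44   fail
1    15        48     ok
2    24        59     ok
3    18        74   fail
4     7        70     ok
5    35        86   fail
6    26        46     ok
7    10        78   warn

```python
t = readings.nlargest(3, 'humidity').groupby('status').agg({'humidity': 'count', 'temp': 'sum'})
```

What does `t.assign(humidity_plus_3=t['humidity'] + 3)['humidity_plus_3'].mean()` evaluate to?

4.5

take 3 rows with largest humidity:
   temp  humidity status
5    35        86   fail
7    10        78   warn
3    18        74   fail
group by status: count(humidity), sum(temp):
        humidity  temp
status                
fail           2    53
warn           1    10
add column humidity_plus_3 = t['humidity'] + 3:
        humidity  temp  humidity_plus_3
status                                 
fail           2    53                5
warn           1    10                4
So mean() = 4.5.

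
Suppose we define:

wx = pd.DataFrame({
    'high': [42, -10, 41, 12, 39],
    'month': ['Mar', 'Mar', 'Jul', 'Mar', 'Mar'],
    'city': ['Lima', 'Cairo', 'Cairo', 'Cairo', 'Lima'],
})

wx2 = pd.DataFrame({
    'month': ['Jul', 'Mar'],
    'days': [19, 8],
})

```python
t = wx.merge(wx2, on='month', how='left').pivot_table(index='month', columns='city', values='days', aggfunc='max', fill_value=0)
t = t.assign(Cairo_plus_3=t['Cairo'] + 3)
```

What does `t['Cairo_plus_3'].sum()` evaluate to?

merge on 'month' (how='left') → 5 rows:
   high month   city  days
0    42   Mar   Lima     8
1   -10   Mar  Cairo     8
2    41   Jul  Cairo    19
3    12   Mar  Cairo     8
4    39   Mar   Lima     8
pivot: rows=month, cols=city, max(days):
city   Cairo  Lima
month             
Jul       19     0
Mar        8     8
add column Cairo_plus_3 = t['Cairo'] + 3:
city   Cairo  Lima  Cairo_plus_3
month                           
Jul       19     0            22
Mar        8     8            11
So sum() = 33.

33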